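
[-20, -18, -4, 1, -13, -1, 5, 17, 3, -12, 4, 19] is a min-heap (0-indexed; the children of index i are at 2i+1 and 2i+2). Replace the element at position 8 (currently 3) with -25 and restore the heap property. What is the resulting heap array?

[-25, -20, -4, -18, -13, -1, 5, 17, 1, -12, 4, 19]

set index 8 from 3 to -25 → [-20, -18, -4, 1, -13, -1, 5, 17, -25, -12, 4, 19]
-25 < parent 1 at index 3, swap → [-20, -18, -4, -25, -13, -1, 5, 17, 1, -12, 4, 19]
-25 < parent -18 at index 1, swap → [-20, -25, -4, -18, -13, -1, 5, 17, 1, -12, 4, 19]
-25 < parent -20 at index 0, swap → [-25, -20, -4, -18, -13, -1, 5, 17, 1, -12, 4, 19]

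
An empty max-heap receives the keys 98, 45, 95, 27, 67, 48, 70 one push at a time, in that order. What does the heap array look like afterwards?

[98, 67, 95, 27, 45, 48, 70]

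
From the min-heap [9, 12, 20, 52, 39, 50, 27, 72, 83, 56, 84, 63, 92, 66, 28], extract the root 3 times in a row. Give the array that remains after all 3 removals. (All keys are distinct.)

[27, 28, 50, 52, 39, 63, 66, 72, 83, 56, 84, 92]

extract-min #1 returns 9:
  remove root 9; move last element 28 to root → [28, 12, 20, 52, 39, 50, 27, 72, 83, 56, 84, 63, 92, 66]
  28 vs smaller child 12 at index 1, swap → [12, 28, 20, 52, 39, 50, 27, 72, 83, 56, 84, 63, 92, 66]
extract-min #2 returns 12:
  remove root 12; move last element 66 to root → [66, 28, 20, 52, 39, 50, 27, 72, 83, 56, 84, 63, 92]
  66 vs smaller child 20 at index 2, swap → [20, 28, 66, 52, 39, 50, 27, 72, 83, 56, 84, 63, 92]
  66 vs smaller child 27 at index 6, swap → [20, 28, 27, 52, 39, 50, 66, 72, 83, 56, 84, 63, 92]
extract-min #3 returns 20:
  remove root 20; move last element 92 to root → [92, 28, 27, 52, 39, 50, 66, 72, 83, 56, 84, 63]
  92 vs smaller child 27 at index 2, swap → [27, 28, 92, 52, 39, 50, 66, 72, 83, 56, 84, 63]
  92 vs smaller child 50 at index 5, swap → [27, 28, 50, 52, 39, 92, 66, 72, 83, 56, 84, 63]
  92 vs only child 63 at index 11, swap → [27, 28, 50, 52, 39, 63, 66, 72, 83, 56, 84, 92]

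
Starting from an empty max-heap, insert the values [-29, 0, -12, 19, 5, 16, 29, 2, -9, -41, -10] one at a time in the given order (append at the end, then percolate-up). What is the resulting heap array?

[29, 5, 19, 2, 0, -12, 16, -29, -9, -41, -10]

Insert -29:
  append -29 at index 0 → [-29] (no swap needed)
Insert 0:
  append 0 at index 1 → [-29, 0]
  0 > parent -29 at index 0, swap → [0, -29]
Insert -12:
  append -12 at index 2 → [0, -29, -12] (no swap needed)
Insert 19:
  append 19 at index 3 → [0, -29, -12, 19]
  19 > parent -29 at index 1, swap → [0, 19, -12, -29]
  19 > parent 0 at index 0, swap → [19, 0, -12, -29]
Insert 5:
  append 5 at index 4 → [19, 0, -12, -29, 5]
  5 > parent 0 at index 1, swap → [19, 5, -12, -29, 0]
Insert 16:
  append 16 at index 5 → [19, 5, -12, -29, 0, 16]
  16 > parent -12 at index 2, swap → [19, 5, 16, -29, 0, -12]
Insert 29:
  append 29 at index 6 → [19, 5, 16, -29, 0, -12, 29]
  29 > parent 16 at index 2, swap → [19, 5, 29, -29, 0, -12, 16]
  29 > parent 19 at index 0, swap → [29, 5, 19, -29, 0, -12, 16]
Insert 2:
  append 2 at index 7 → [29, 5, 19, -29, 0, -12, 16, 2]
  2 > parent -29 at index 3, swap → [29, 5, 19, 2, 0, -12, 16, -29]
Insert -9:
  append -9 at index 8 → [29, 5, 19, 2, 0, -12, 16, -29, -9] (no swap needed)
Insert -41:
  append -41 at index 9 → [29, 5, 19, 2, 0, -12, 16, -29, -9, -41] (no swap needed)
Insert -10:
  append -10 at index 10 → [29, 5, 19, 2, 0, -12, 16, -29, -9, -41, -10] (no swap needed)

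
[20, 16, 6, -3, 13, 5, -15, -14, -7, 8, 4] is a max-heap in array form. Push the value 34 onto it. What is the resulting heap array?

[34, 16, 20, -3, 13, 6, -15, -14, -7, 8, 4, 5]

append 34 at index 11 → [20, 16, 6, -3, 13, 5, -15, -14, -7, 8, 4, 34]
34 > parent 5 at index 5, swap → [20, 16, 6, -3, 13, 34, -15, -14, -7, 8, 4, 5]
34 > parent 6 at index 2, swap → [20, 16, 34, -3, 13, 6, -15, -14, -7, 8, 4, 5]
34 > parent 20 at index 0, swap → [34, 16, 20, -3, 13, 6, -15, -14, -7, 8, 4, 5]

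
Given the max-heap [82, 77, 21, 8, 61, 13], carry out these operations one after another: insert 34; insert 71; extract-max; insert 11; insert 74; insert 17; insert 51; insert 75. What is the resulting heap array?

[77, 74, 75, 71, 61, 34, 21, 8, 11, 17, 51, 13]

insert 34:
  append 34 at index 6 → [82, 77, 21, 8, 61, 13, 34]
  34 > parent 21 at index 2, swap → [82, 77, 34, 8, 61, 13, 21]
insert 71:
  append 71 at index 7 → [82, 77, 34, 8, 61, 13, 21, 71]
  71 > parent 8 at index 3, swap → [82, 77, 34, 71, 61, 13, 21, 8]
extract-max → returns 82:
  remove root 82; move last element 8 to root → [8, 77, 34, 71, 61, 13, 21]
  8 vs larger child 77 at index 1, swap → [77, 8, 34, 71, 61, 13, 21]
  8 vs larger child 71 at index 3, swap → [77, 71, 34, 8, 61, 13, 21]
insert 11:
  append 11 at index 7 → [77, 71, 34, 8, 61, 13, 21, 11]
  11 > parent 8 at index 3, swap → [77, 71, 34, 11, 61, 13, 21, 8]
insert 74:
  append 74 at index 8 → [77, 71, 34, 11, 61, 13, 21, 8, 74]
  74 > parent 11 at index 3, swap → [77, 71, 34, 74, 61, 13, 21, 8, 11]
  74 > parent 71 at index 1, swap → [77, 74, 34, 71, 61, 13, 21, 8, 11]
insert 17:
  append 17 at index 9 → [77, 74, 34, 71, 61, 13, 21, 8, 11, 17] (no swap needed)
insert 51:
  append 51 at index 10 → [77, 74, 34, 71, 61, 13, 21, 8, 11, 17, 51] (no swap needed)
insert 75:
  append 75 at index 11 → [77, 74, 34, 71, 61, 13, 21, 8, 11, 17, 51, 75]
  75 > parent 13 at index 5, swap → [77, 74, 34, 71, 61, 75, 21, 8, 11, 17, 51, 13]
  75 > parent 34 at index 2, swap → [77, 74, 75, 71, 61, 34, 21, 8, 11, 17, 51, 13]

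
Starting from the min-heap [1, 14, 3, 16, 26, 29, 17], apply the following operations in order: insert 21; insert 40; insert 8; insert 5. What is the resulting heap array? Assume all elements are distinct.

insert 21:
  append 21 at index 7 → [1, 14, 3, 16, 26, 29, 17, 21] (no swap needed)
insert 40:
  append 40 at index 8 → [1, 14, 3, 16, 26, 29, 17, 21, 40] (no swap needed)
insert 8:
  append 8 at index 9 → [1, 14, 3, 16, 26, 29, 17, 21, 40, 8]
  8 < parent 26 at index 4, swap → [1, 14, 3, 16, 8, 29, 17, 21, 40, 26]
  8 < parent 14 at index 1, swap → [1, 8, 3, 16, 14, 29, 17, 21, 40, 26]
insert 5:
  append 5 at index 10 → [1, 8, 3, 16, 14, 29, 17, 21, 40, 26, 5]
  5 < parent 14 at index 4, swap → [1, 8, 3, 16, 5, 29, 17, 21, 40, 26, 14]
  5 < parent 8 at index 1, swap → [1, 5, 3, 16, 8, 29, 17, 21, 40, 26, 14]

[1, 5, 3, 16, 8, 29, 17, 21, 40, 26, 14]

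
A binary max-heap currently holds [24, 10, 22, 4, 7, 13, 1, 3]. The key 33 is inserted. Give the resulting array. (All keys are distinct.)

append 33 at index 8 → [24, 10, 22, 4, 7, 13, 1, 3, 33]
33 > parent 4 at index 3, swap → [24, 10, 22, 33, 7, 13, 1, 3, 4]
33 > parent 10 at index 1, swap → [24, 33, 22, 10, 7, 13, 1, 3, 4]
33 > parent 24 at index 0, swap → [33, 24, 22, 10, 7, 13, 1, 3, 4]

[33, 24, 22, 10, 7, 13, 1, 3, 4]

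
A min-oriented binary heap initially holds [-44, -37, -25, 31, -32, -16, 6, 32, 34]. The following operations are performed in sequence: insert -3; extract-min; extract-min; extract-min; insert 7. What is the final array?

[-25, -3, -16, 7, 34, 32, 6, 31]

insert -3:
  append -3 at index 9 → [-44, -37, -25, 31, -32, -16, 6, 32, 34, -3] (no swap needed)
extract-min → returns -44:
  remove root -44; move last element -3 to root → [-3, -37, -25, 31, -32, -16, 6, 32, 34]
  -3 vs smaller child -37 at index 1, swap → [-37, -3, -25, 31, -32, -16, 6, 32, 34]
  -3 vs smaller child -32 at index 4, swap → [-37, -32, -25, 31, -3, -16, 6, 32, 34]
extract-min → returns -37:
  remove root -37; move last element 34 to root → [34, -32, -25, 31, -3, -16, 6, 32]
  34 vs smaller child -32 at index 1, swap → [-32, 34, -25, 31, -3, -16, 6, 32]
  34 vs smaller child -3 at index 4, swap → [-32, -3, -25, 31, 34, -16, 6, 32]
extract-min → returns -32:
  remove root -32; move last element 32 to root → [32, -3, -25, 31, 34, -16, 6]
  32 vs smaller child -25 at index 2, swap → [-25, -3, 32, 31, 34, -16, 6]
  32 vs smaller child -16 at index 5, swap → [-25, -3, -16, 31, 34, 32, 6]
insert 7:
  append 7 at index 7 → [-25, -3, -16, 31, 34, 32, 6, 7]
  7 < parent 31 at index 3, swap → [-25, -3, -16, 7, 34, 32, 6, 31]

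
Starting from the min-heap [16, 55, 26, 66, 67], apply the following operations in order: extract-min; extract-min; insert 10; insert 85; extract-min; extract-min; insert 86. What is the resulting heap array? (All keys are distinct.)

extract-min → returns 16:
  remove root 16; move last element 67 to root → [67, 55, 26, 66]
  67 vs smaller child 26 at index 2, swap → [26, 55, 67, 66]
extract-min → returns 26:
  remove root 26; move last element 66 to root → [66, 55, 67]
  66 vs smaller child 55 at index 1, swap → [55, 66, 67]
insert 10:
  append 10 at index 3 → [55, 66, 67, 10]
  10 < parent 66 at index 1, swap → [55, 10, 67, 66]
  10 < parent 55 at index 0, swap → [10, 55, 67, 66]
insert 85:
  append 85 at index 4 → [10, 55, 67, 66, 85] (no swap needed)
extract-min → returns 10:
  remove root 10; move last element 85 to root → [85, 55, 67, 66]
  85 vs smaller child 55 at index 1, swap → [55, 85, 67, 66]
  85 vs only child 66 at index 3, swap → [55, 66, 67, 85]
extract-min → returns 55:
  remove root 55; move last element 85 to root → [85, 66, 67]
  85 vs smaller child 66 at index 1, swap → [66, 85, 67]
insert 86:
  append 86 at index 3 → [66, 85, 67, 86] (no swap needed)

[66, 85, 67, 86]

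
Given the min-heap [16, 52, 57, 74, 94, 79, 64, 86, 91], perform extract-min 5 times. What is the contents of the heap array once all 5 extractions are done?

extract-min #1 returns 16:
  remove root 16; move last element 91 to root → [91, 52, 57, 74, 94, 79, 64, 86]
  91 vs smaller child 52 at index 1, swap → [52, 91, 57, 74, 94, 79, 64, 86]
  91 vs smaller child 74 at index 3, swap → [52, 74, 57, 91, 94, 79, 64, 86]
  91 vs only child 86 at index 7, swap → [52, 74, 57, 86, 94, 79, 64, 91]
extract-min #2 returns 52:
  remove root 52; move last element 91 to root → [91, 74, 57, 86, 94, 79, 64]
  91 vs smaller child 57 at index 2, swap → [57, 74, 91, 86, 94, 79, 64]
  91 vs smaller child 64 at index 6, swap → [57, 74, 64, 86, 94, 79, 91]
extract-min #3 returns 57:
  remove root 57; move last element 91 to root → [91, 74, 64, 86, 94, 79]
  91 vs smaller child 64 at index 2, swap → [64, 74, 91, 86, 94, 79]
  91 vs only child 79 at index 5, swap → [64, 74, 79, 86, 94, 91]
extract-min #4 returns 64:
  remove root 64; move last element 91 to root → [91, 74, 79, 86, 94]
  91 vs smaller child 74 at index 1, swap → [74, 91, 79, 86, 94]
  91 vs smaller child 86 at index 3, swap → [74, 86, 79, 91, 94]
extract-min #5 returns 74:
  remove root 74; move last element 94 to root → [94, 86, 79, 91]
  94 vs smaller child 79 at index 2, swap → [79, 86, 94, 91]

[79, 86, 94, 91]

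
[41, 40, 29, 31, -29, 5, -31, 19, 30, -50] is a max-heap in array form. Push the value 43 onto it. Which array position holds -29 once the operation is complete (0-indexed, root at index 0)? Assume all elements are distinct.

10

append 43 at index 10 → [41, 40, 29, 31, -29, 5, -31, 19, 30, -50, 43]
43 > parent -29 at index 4, swap → [41, 40, 29, 31, 43, 5, -31, 19, 30, -50, -29]
43 > parent 40 at index 1, swap → [41, 43, 29, 31, 40, 5, -31, 19, 30, -50, -29]
43 > parent 41 at index 0, swap → [43, 41, 29, 31, 40, 5, -31, 19, 30, -50, -29]
resulting array: [43, 41, 29, 31, 40, 5, -31, 19, 30, -50, -29]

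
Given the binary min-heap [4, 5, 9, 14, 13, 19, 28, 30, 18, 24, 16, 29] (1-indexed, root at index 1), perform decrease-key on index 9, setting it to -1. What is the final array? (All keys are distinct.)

set index 9 from 18 to -1 → [4, 5, 9, 14, 13, 19, 28, 30, -1, 24, 16, 29]
-1 < parent 14 at index 4, swap → [4, 5, 9, -1, 13, 19, 28, 30, 14, 24, 16, 29]
-1 < parent 5 at index 2, swap → [4, -1, 9, 5, 13, 19, 28, 30, 14, 24, 16, 29]
-1 < parent 4 at index 1, swap → [-1, 4, 9, 5, 13, 19, 28, 30, 14, 24, 16, 29]

[-1, 4, 9, 5, 13, 19, 28, 30, 14, 24, 16, 29]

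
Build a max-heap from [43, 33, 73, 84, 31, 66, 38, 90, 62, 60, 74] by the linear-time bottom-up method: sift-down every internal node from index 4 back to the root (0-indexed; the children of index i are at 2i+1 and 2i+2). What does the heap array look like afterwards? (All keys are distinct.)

sift down from index 4:
  31 vs larger child 74 at index 10, swap → [43, 33, 73, 84, 74, 66, 38, 90, 62, 60, 31]
sift down from index 3:
  84 vs larger child 90 at index 7, swap → [43, 33, 73, 90, 74, 66, 38, 84, 62, 60, 31]
sift down from index 2: already satisfies heap property
sift down from index 1:
  33 vs larger child 90 at index 3, swap → [43, 90, 73, 33, 74, 66, 38, 84, 62, 60, 31]
  33 vs larger child 84 at index 7, swap → [43, 90, 73, 84, 74, 66, 38, 33, 62, 60, 31]
sift down from index 0:
  43 vs larger child 90 at index 1, swap → [90, 43, 73, 84, 74, 66, 38, 33, 62, 60, 31]
  43 vs larger child 84 at index 3, swap → [90, 84, 73, 43, 74, 66, 38, 33, 62, 60, 31]
  43 vs larger child 62 at index 8, swap → [90, 84, 73, 62, 74, 66, 38, 33, 43, 60, 31]

[90, 84, 73, 62, 74, 66, 38, 33, 43, 60, 31]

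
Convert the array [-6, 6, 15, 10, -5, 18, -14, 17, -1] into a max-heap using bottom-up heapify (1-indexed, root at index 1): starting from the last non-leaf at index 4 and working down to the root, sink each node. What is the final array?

[18, 17, 15, 10, -5, -6, -14, 6, -1]

sift down from index 4:
  10 vs larger child 17 at index 8, swap → [-6, 6, 15, 17, -5, 18, -14, 10, -1]
sift down from index 3:
  15 vs larger child 18 at index 6, swap → [-6, 6, 18, 17, -5, 15, -14, 10, -1]
sift down from index 2:
  6 vs larger child 17 at index 4, swap → [-6, 17, 18, 6, -5, 15, -14, 10, -1]
  6 vs larger child 10 at index 8, swap → [-6, 17, 18, 10, -5, 15, -14, 6, -1]
sift down from index 1:
  -6 vs larger child 18 at index 3, swap → [18, 17, -6, 10, -5, 15, -14, 6, -1]
  -6 vs larger child 15 at index 6, swap → [18, 17, 15, 10, -5, -6, -14, 6, -1]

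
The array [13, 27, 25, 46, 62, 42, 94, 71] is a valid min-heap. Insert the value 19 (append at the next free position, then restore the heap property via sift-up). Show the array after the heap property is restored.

[13, 19, 25, 27, 62, 42, 94, 71, 46]

append 19 at index 8 → [13, 27, 25, 46, 62, 42, 94, 71, 19]
19 < parent 46 at index 3, swap → [13, 27, 25, 19, 62, 42, 94, 71, 46]
19 < parent 27 at index 1, swap → [13, 19, 25, 27, 62, 42, 94, 71, 46]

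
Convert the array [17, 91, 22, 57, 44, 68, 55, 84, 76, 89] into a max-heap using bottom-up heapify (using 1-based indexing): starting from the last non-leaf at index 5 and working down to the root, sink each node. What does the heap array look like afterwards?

[91, 89, 68, 84, 44, 22, 55, 57, 76, 17]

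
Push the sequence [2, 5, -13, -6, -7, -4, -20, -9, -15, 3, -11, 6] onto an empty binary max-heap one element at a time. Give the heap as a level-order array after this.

[6, 3, 5, -6, 2, -4, -20, -9, -15, -7, -11, -13]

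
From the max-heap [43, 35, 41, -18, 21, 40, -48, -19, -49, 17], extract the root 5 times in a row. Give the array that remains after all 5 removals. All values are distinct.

extract-max #1 returns 43:
  remove root 43; move last element 17 to root → [17, 35, 41, -18, 21, 40, -48, -19, -49]
  17 vs larger child 41 at index 2, swap → [41, 35, 17, -18, 21, 40, -48, -19, -49]
  17 vs larger child 40 at index 5, swap → [41, 35, 40, -18, 21, 17, -48, -19, -49]
extract-max #2 returns 41:
  remove root 41; move last element -49 to root → [-49, 35, 40, -18, 21, 17, -48, -19]
  -49 vs larger child 40 at index 2, swap → [40, 35, -49, -18, 21, 17, -48, -19]
  -49 vs larger child 17 at index 5, swap → [40, 35, 17, -18, 21, -49, -48, -19]
extract-max #3 returns 40:
  remove root 40; move last element -19 to root → [-19, 35, 17, -18, 21, -49, -48]
  -19 vs larger child 35 at index 1, swap → [35, -19, 17, -18, 21, -49, -48]
  -19 vs larger child 21 at index 4, swap → [35, 21, 17, -18, -19, -49, -48]
extract-max #4 returns 35:
  remove root 35; move last element -48 to root → [-48, 21, 17, -18, -19, -49]
  -48 vs larger child 21 at index 1, swap → [21, -48, 17, -18, -19, -49]
  -48 vs larger child -18 at index 3, swap → [21, -18, 17, -48, -19, -49]
extract-max #5 returns 21:
  remove root 21; move last element -49 to root → [-49, -18, 17, -48, -19]
  -49 vs larger child 17 at index 2, swap → [17, -18, -49, -48, -19]

[17, -18, -49, -48, -19]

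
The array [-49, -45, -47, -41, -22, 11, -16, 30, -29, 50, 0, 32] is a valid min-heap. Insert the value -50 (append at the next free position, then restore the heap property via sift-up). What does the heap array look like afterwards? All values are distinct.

[-50, -45, -49, -41, -22, -47, -16, 30, -29, 50, 0, 32, 11]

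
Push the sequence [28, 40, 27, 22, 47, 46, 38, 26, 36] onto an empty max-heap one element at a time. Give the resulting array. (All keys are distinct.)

Insert 28:
  append 28 at index 0 → [28] (no swap needed)
Insert 40:
  append 40 at index 1 → [28, 40]
  40 > parent 28 at index 0, swap → [40, 28]
Insert 27:
  append 27 at index 2 → [40, 28, 27] (no swap needed)
Insert 22:
  append 22 at index 3 → [40, 28, 27, 22] (no swap needed)
Insert 47:
  append 47 at index 4 → [40, 28, 27, 22, 47]
  47 > parent 28 at index 1, swap → [40, 47, 27, 22, 28]
  47 > parent 40 at index 0, swap → [47, 40, 27, 22, 28]
Insert 46:
  append 46 at index 5 → [47, 40, 27, 22, 28, 46]
  46 > parent 27 at index 2, swap → [47, 40, 46, 22, 28, 27]
Insert 38:
  append 38 at index 6 → [47, 40, 46, 22, 28, 27, 38] (no swap needed)
Insert 26:
  append 26 at index 7 → [47, 40, 46, 22, 28, 27, 38, 26]
  26 > parent 22 at index 3, swap → [47, 40, 46, 26, 28, 27, 38, 22]
Insert 36:
  append 36 at index 8 → [47, 40, 46, 26, 28, 27, 38, 22, 36]
  36 > parent 26 at index 3, swap → [47, 40, 46, 36, 28, 27, 38, 22, 26]

[47, 40, 46, 36, 28, 27, 38, 22, 26]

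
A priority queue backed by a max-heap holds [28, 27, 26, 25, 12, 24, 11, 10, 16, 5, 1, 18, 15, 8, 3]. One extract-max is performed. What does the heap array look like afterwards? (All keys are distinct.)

[27, 25, 26, 16, 12, 24, 11, 10, 3, 5, 1, 18, 15, 8]

remove root 28; move last element 3 to root → [3, 27, 26, 25, 12, 24, 11, 10, 16, 5, 1, 18, 15, 8]
3 vs larger child 27 at index 1, swap → [27, 3, 26, 25, 12, 24, 11, 10, 16, 5, 1, 18, 15, 8]
3 vs larger child 25 at index 3, swap → [27, 25, 26, 3, 12, 24, 11, 10, 16, 5, 1, 18, 15, 8]
3 vs larger child 16 at index 8, swap → [27, 25, 26, 16, 12, 24, 11, 10, 3, 5, 1, 18, 15, 8]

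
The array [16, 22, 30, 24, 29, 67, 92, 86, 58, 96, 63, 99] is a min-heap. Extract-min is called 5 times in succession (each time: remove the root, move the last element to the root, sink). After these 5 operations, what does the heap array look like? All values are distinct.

[58, 63, 67, 86, 96, 99, 92]

extract-min #1 returns 16:
  remove root 16; move last element 99 to root → [99, 22, 30, 24, 29, 67, 92, 86, 58, 96, 63]
  99 vs smaller child 22 at index 1, swap → [22, 99, 30, 24, 29, 67, 92, 86, 58, 96, 63]
  99 vs smaller child 24 at index 3, swap → [22, 24, 30, 99, 29, 67, 92, 86, 58, 96, 63]
  99 vs smaller child 58 at index 8, swap → [22, 24, 30, 58, 29, 67, 92, 86, 99, 96, 63]
extract-min #2 returns 22:
  remove root 22; move last element 63 to root → [63, 24, 30, 58, 29, 67, 92, 86, 99, 96]
  63 vs smaller child 24 at index 1, swap → [24, 63, 30, 58, 29, 67, 92, 86, 99, 96]
  63 vs smaller child 29 at index 4, swap → [24, 29, 30, 58, 63, 67, 92, 86, 99, 96]
extract-min #3 returns 24:
  remove root 24; move last element 96 to root → [96, 29, 30, 58, 63, 67, 92, 86, 99]
  96 vs smaller child 29 at index 1, swap → [29, 96, 30, 58, 63, 67, 92, 86, 99]
  96 vs smaller child 58 at index 3, swap → [29, 58, 30, 96, 63, 67, 92, 86, 99]
  96 vs smaller child 86 at index 7, swap → [29, 58, 30, 86, 63, 67, 92, 96, 99]
extract-min #4 returns 29:
  remove root 29; move last element 99 to root → [99, 58, 30, 86, 63, 67, 92, 96]
  99 vs smaller child 30 at index 2, swap → [30, 58, 99, 86, 63, 67, 92, 96]
  99 vs smaller child 67 at index 5, swap → [30, 58, 67, 86, 63, 99, 92, 96]
extract-min #5 returns 30:
  remove root 30; move last element 96 to root → [96, 58, 67, 86, 63, 99, 92]
  96 vs smaller child 58 at index 1, swap → [58, 96, 67, 86, 63, 99, 92]
  96 vs smaller child 63 at index 4, swap → [58, 63, 67, 86, 96, 99, 92]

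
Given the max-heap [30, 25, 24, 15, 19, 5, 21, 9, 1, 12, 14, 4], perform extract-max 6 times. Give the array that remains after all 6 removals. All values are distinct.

extract-max #1 returns 30:
  remove root 30; move last element 4 to root → [4, 25, 24, 15, 19, 5, 21, 9, 1, 12, 14]
  4 vs larger child 25 at index 1, swap → [25, 4, 24, 15, 19, 5, 21, 9, 1, 12, 14]
  4 vs larger child 19 at index 4, swap → [25, 19, 24, 15, 4, 5, 21, 9, 1, 12, 14]
  4 vs larger child 14 at index 10, swap → [25, 19, 24, 15, 14, 5, 21, 9, 1, 12, 4]
extract-max #2 returns 25:
  remove root 25; move last element 4 to root → [4, 19, 24, 15, 14, 5, 21, 9, 1, 12]
  4 vs larger child 24 at index 2, swap → [24, 19, 4, 15, 14, 5, 21, 9, 1, 12]
  4 vs larger child 21 at index 6, swap → [24, 19, 21, 15, 14, 5, 4, 9, 1, 12]
extract-max #3 returns 24:
  remove root 24; move last element 12 to root → [12, 19, 21, 15, 14, 5, 4, 9, 1]
  12 vs larger child 21 at index 2, swap → [21, 19, 12, 15, 14, 5, 4, 9, 1]
extract-max #4 returns 21:
  remove root 21; move last element 1 to root → [1, 19, 12, 15, 14, 5, 4, 9]
  1 vs larger child 19 at index 1, swap → [19, 1, 12, 15, 14, 5, 4, 9]
  1 vs larger child 15 at index 3, swap → [19, 15, 12, 1, 14, 5, 4, 9]
  1 vs only child 9 at index 7, swap → [19, 15, 12, 9, 14, 5, 4, 1]
extract-max #5 returns 19:
  remove root 19; move last element 1 to root → [1, 15, 12, 9, 14, 5, 4]
  1 vs larger child 15 at index 1, swap → [15, 1, 12, 9, 14, 5, 4]
  1 vs larger child 14 at index 4, swap → [15, 14, 12, 9, 1, 5, 4]
extract-max #6 returns 15:
  remove root 15; move last element 4 to root → [4, 14, 12, 9, 1, 5]
  4 vs larger child 14 at index 1, swap → [14, 4, 12, 9, 1, 5]
  4 vs larger child 9 at index 3, swap → [14, 9, 12, 4, 1, 5]

[14, 9, 12, 4, 1, 5]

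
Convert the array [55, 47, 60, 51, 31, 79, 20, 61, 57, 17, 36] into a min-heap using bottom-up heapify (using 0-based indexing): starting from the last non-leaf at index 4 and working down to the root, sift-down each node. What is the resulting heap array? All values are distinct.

[17, 31, 20, 51, 36, 79, 60, 61, 57, 47, 55]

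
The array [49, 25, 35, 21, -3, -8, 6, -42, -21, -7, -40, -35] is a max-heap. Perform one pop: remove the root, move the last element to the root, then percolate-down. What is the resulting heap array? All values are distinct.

remove root 49; move last element -35 to root → [-35, 25, 35, 21, -3, -8, 6, -42, -21, -7, -40]
-35 vs larger child 35 at index 2, swap → [35, 25, -35, 21, -3, -8, 6, -42, -21, -7, -40]
-35 vs larger child 6 at index 6, swap → [35, 25, 6, 21, -3, -8, -35, -42, -21, -7, -40]

[35, 25, 6, 21, -3, -8, -35, -42, -21, -7, -40]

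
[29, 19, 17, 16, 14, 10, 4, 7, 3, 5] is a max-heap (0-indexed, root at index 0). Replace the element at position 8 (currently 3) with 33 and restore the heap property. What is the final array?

set index 8 from 3 to 33 → [29, 19, 17, 16, 14, 10, 4, 7, 33, 5]
33 > parent 16 at index 3, swap → [29, 19, 17, 33, 14, 10, 4, 7, 16, 5]
33 > parent 19 at index 1, swap → [29, 33, 17, 19, 14, 10, 4, 7, 16, 5]
33 > parent 29 at index 0, swap → [33, 29, 17, 19, 14, 10, 4, 7, 16, 5]

[33, 29, 17, 19, 14, 10, 4, 7, 16, 5]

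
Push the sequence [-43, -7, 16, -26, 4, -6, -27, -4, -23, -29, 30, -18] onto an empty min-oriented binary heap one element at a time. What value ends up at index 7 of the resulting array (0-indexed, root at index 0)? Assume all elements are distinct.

Insert -43:
  append -43 at index 0 → [-43] (no swap needed)
Insert -7:
  append -7 at index 1 → [-43, -7] (no swap needed)
Insert 16:
  append 16 at index 2 → [-43, -7, 16] (no swap needed)
Insert -26:
  append -26 at index 3 → [-43, -7, 16, -26]
  -26 < parent -7 at index 1, swap → [-43, -26, 16, -7]
Insert 4:
  append 4 at index 4 → [-43, -26, 16, -7, 4] (no swap needed)
Insert -6:
  append -6 at index 5 → [-43, -26, 16, -7, 4, -6]
  -6 < parent 16 at index 2, swap → [-43, -26, -6, -7, 4, 16]
Insert -27:
  append -27 at index 6 → [-43, -26, -6, -7, 4, 16, -27]
  -27 < parent -6 at index 2, swap → [-43, -26, -27, -7, 4, 16, -6]
Insert -4:
  append -4 at index 7 → [-43, -26, -27, -7, 4, 16, -6, -4] (no swap needed)
Insert -23:
  append -23 at index 8 → [-43, -26, -27, -7, 4, 16, -6, -4, -23]
  -23 < parent -7 at index 3, swap → [-43, -26, -27, -23, 4, 16, -6, -4, -7]
Insert -29:
  append -29 at index 9 → [-43, -26, -27, -23, 4, 16, -6, -4, -7, -29]
  -29 < parent 4 at index 4, swap → [-43, -26, -27, -23, -29, 16, -6, -4, -7, 4]
  -29 < parent -26 at index 1, swap → [-43, -29, -27, -23, -26, 16, -6, -4, -7, 4]
Insert 30:
  append 30 at index 10 → [-43, -29, -27, -23, -26, 16, -6, -4, -7, 4, 30] (no swap needed)
Insert -18:
  append -18 at index 11 → [-43, -29, -27, -23, -26, 16, -6, -4, -7, 4, 30, -18]
  -18 < parent 16 at index 5, swap → [-43, -29, -27, -23, -26, -18, -6, -4, -7, 4, 30, 16]
resulting array: [-43, -29, -27, -23, -26, -18, -6, -4, -7, 4, 30, 16]

-4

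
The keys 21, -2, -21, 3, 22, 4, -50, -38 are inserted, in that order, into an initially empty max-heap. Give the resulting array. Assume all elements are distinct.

[22, 21, 4, -2, 3, -21, -50, -38]

Insert 21:
  append 21 at index 0 → [21] (no swap needed)
Insert -2:
  append -2 at index 1 → [21, -2] (no swap needed)
Insert -21:
  append -21 at index 2 → [21, -2, -21] (no swap needed)
Insert 3:
  append 3 at index 3 → [21, -2, -21, 3]
  3 > parent -2 at index 1, swap → [21, 3, -21, -2]
Insert 22:
  append 22 at index 4 → [21, 3, -21, -2, 22]
  22 > parent 3 at index 1, swap → [21, 22, -21, -2, 3]
  22 > parent 21 at index 0, swap → [22, 21, -21, -2, 3]
Insert 4:
  append 4 at index 5 → [22, 21, -21, -2, 3, 4]
  4 > parent -21 at index 2, swap → [22, 21, 4, -2, 3, -21]
Insert -50:
  append -50 at index 6 → [22, 21, 4, -2, 3, -21, -50] (no swap needed)
Insert -38:
  append -38 at index 7 → [22, 21, 4, -2, 3, -21, -50, -38] (no swap needed)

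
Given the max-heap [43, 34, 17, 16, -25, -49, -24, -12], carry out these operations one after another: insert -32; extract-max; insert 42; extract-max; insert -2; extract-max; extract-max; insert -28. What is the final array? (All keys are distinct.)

[16, -2, -12, -28, -25, -49, -24, -32]

insert -32:
  append -32 at index 8 → [43, 34, 17, 16, -25, -49, -24, -12, -32] (no swap needed)
extract-max → returns 43:
  remove root 43; move last element -32 to root → [-32, 34, 17, 16, -25, -49, -24, -12]
  -32 vs larger child 34 at index 1, swap → [34, -32, 17, 16, -25, -49, -24, -12]
  -32 vs larger child 16 at index 3, swap → [34, 16, 17, -32, -25, -49, -24, -12]
  -32 vs only child -12 at index 7, swap → [34, 16, 17, -12, -25, -49, -24, -32]
insert 42:
  append 42 at index 8 → [34, 16, 17, -12, -25, -49, -24, -32, 42]
  42 > parent -12 at index 3, swap → [34, 16, 17, 42, -25, -49, -24, -32, -12]
  42 > parent 16 at index 1, swap → [34, 42, 17, 16, -25, -49, -24, -32, -12]
  42 > parent 34 at index 0, swap → [42, 34, 17, 16, -25, -49, -24, -32, -12]
extract-max → returns 42:
  remove root 42; move last element -12 to root → [-12, 34, 17, 16, -25, -49, -24, -32]
  -12 vs larger child 34 at index 1, swap → [34, -12, 17, 16, -25, -49, -24, -32]
  -12 vs larger child 16 at index 3, swap → [34, 16, 17, -12, -25, -49, -24, -32]
insert -2:
  append -2 at index 8 → [34, 16, 17, -12, -25, -49, -24, -32, -2]
  -2 > parent -12 at index 3, swap → [34, 16, 17, -2, -25, -49, -24, -32, -12]
extract-max → returns 34:
  remove root 34; move last element -12 to root → [-12, 16, 17, -2, -25, -49, -24, -32]
  -12 vs larger child 17 at index 2, swap → [17, 16, -12, -2, -25, -49, -24, -32]
extract-max → returns 17:
  remove root 17; move last element -32 to root → [-32, 16, -12, -2, -25, -49, -24]
  -32 vs larger child 16 at index 1, swap → [16, -32, -12, -2, -25, -49, -24]
  -32 vs larger child -2 at index 3, swap → [16, -2, -12, -32, -25, -49, -24]
insert -28:
  append -28 at index 7 → [16, -2, -12, -32, -25, -49, -24, -28]
  -28 > parent -32 at index 3, swap → [16, -2, -12, -28, -25, -49, -24, -32]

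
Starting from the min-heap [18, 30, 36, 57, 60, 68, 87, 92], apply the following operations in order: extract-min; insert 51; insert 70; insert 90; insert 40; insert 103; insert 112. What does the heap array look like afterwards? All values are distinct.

extract-min → returns 18:
  remove root 18; move last element 92 to root → [92, 30, 36, 57, 60, 68, 87]
  92 vs smaller child 30 at index 1, swap → [30, 92, 36, 57, 60, 68, 87]
  92 vs smaller child 57 at index 3, swap → [30, 57, 36, 92, 60, 68, 87]
insert 51:
  append 51 at index 7 → [30, 57, 36, 92, 60, 68, 87, 51]
  51 < parent 92 at index 3, swap → [30, 57, 36, 51, 60, 68, 87, 92]
  51 < parent 57 at index 1, swap → [30, 51, 36, 57, 60, 68, 87, 92]
insert 70:
  append 70 at index 8 → [30, 51, 36, 57, 60, 68, 87, 92, 70] (no swap needed)
insert 90:
  append 90 at index 9 → [30, 51, 36, 57, 60, 68, 87, 92, 70, 90] (no swap needed)
insert 40:
  append 40 at index 10 → [30, 51, 36, 57, 60, 68, 87, 92, 70, 90, 40]
  40 < parent 60 at index 4, swap → [30, 51, 36, 57, 40, 68, 87, 92, 70, 90, 60]
  40 < parent 51 at index 1, swap → [30, 40, 36, 57, 51, 68, 87, 92, 70, 90, 60]
insert 103:
  append 103 at index 11 → [30, 40, 36, 57, 51, 68, 87, 92, 70, 90, 60, 103] (no swap needed)
insert 112:
  append 112 at index 12 → [30, 40, 36, 57, 51, 68, 87, 92, 70, 90, 60, 103, 112] (no swap needed)

[30, 40, 36, 57, 51, 68, 87, 92, 70, 90, 60, 103, 112]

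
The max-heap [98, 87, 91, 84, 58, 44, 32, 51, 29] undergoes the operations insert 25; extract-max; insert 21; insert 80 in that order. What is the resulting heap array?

[91, 87, 44, 84, 80, 25, 32, 51, 29, 21, 58]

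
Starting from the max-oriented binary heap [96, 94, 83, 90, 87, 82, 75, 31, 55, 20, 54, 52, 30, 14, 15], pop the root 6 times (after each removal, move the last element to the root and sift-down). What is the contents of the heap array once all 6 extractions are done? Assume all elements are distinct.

[75, 55, 52, 31, 54, 20, 14, 30, 15]

extract-max #1 returns 96:
  remove root 96; move last element 15 to root → [15, 94, 83, 90, 87, 82, 75, 31, 55, 20, 54, 52, 30, 14]
  15 vs larger child 94 at index 1, swap → [94, 15, 83, 90, 87, 82, 75, 31, 55, 20, 54, 52, 30, 14]
  15 vs larger child 90 at index 3, swap → [94, 90, 83, 15, 87, 82, 75, 31, 55, 20, 54, 52, 30, 14]
  15 vs larger child 55 at index 8, swap → [94, 90, 83, 55, 87, 82, 75, 31, 15, 20, 54, 52, 30, 14]
extract-max #2 returns 94:
  remove root 94; move last element 14 to root → [14, 90, 83, 55, 87, 82, 75, 31, 15, 20, 54, 52, 30]
  14 vs larger child 90 at index 1, swap → [90, 14, 83, 55, 87, 82, 75, 31, 15, 20, 54, 52, 30]
  14 vs larger child 87 at index 4, swap → [90, 87, 83, 55, 14, 82, 75, 31, 15, 20, 54, 52, 30]
  14 vs larger child 54 at index 10, swap → [90, 87, 83, 55, 54, 82, 75, 31, 15, 20, 14, 52, 30]
extract-max #3 returns 90:
  remove root 90; move last element 30 to root → [30, 87, 83, 55, 54, 82, 75, 31, 15, 20, 14, 52]
  30 vs larger child 87 at index 1, swap → [87, 30, 83, 55, 54, 82, 75, 31, 15, 20, 14, 52]
  30 vs larger child 55 at index 3, swap → [87, 55, 83, 30, 54, 82, 75, 31, 15, 20, 14, 52]
  30 vs larger child 31 at index 7, swap → [87, 55, 83, 31, 54, 82, 75, 30, 15, 20, 14, 52]
extract-max #4 returns 87:
  remove root 87; move last element 52 to root → [52, 55, 83, 31, 54, 82, 75, 30, 15, 20, 14]
  52 vs larger child 83 at index 2, swap → [83, 55, 52, 31, 54, 82, 75, 30, 15, 20, 14]
  52 vs larger child 82 at index 5, swap → [83, 55, 82, 31, 54, 52, 75, 30, 15, 20, 14]
extract-max #5 returns 83:
  remove root 83; move last element 14 to root → [14, 55, 82, 31, 54, 52, 75, 30, 15, 20]
  14 vs larger child 82 at index 2, swap → [82, 55, 14, 31, 54, 52, 75, 30, 15, 20]
  14 vs larger child 75 at index 6, swap → [82, 55, 75, 31, 54, 52, 14, 30, 15, 20]
extract-max #6 returns 82:
  remove root 82; move last element 20 to root → [20, 55, 75, 31, 54, 52, 14, 30, 15]
  20 vs larger child 75 at index 2, swap → [75, 55, 20, 31, 54, 52, 14, 30, 15]
  20 vs larger child 52 at index 5, swap → [75, 55, 52, 31, 54, 20, 14, 30, 15]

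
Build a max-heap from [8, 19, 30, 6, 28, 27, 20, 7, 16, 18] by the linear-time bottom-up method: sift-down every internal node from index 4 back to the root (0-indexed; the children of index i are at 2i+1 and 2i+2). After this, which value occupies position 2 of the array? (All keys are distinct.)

27

sift down from index 4: already satisfies heap property
sift down from index 3:
  6 vs larger child 16 at index 8, swap → [8, 19, 30, 16, 28, 27, 20, 7, 6, 18]
sift down from index 2: already satisfies heap property
sift down from index 1:
  19 vs larger child 28 at index 4, swap → [8, 28, 30, 16, 19, 27, 20, 7, 6, 18]
sift down from index 0:
  8 vs larger child 30 at index 2, swap → [30, 28, 8, 16, 19, 27, 20, 7, 6, 18]
  8 vs larger child 27 at index 5, swap → [30, 28, 27, 16, 19, 8, 20, 7, 6, 18]
resulting array: [30, 28, 27, 16, 19, 8, 20, 7, 6, 18]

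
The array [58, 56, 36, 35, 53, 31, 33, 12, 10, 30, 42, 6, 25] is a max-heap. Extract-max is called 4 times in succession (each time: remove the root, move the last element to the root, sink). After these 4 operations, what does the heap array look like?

extract-max #1 returns 58:
  remove root 58; move last element 25 to root → [25, 56, 36, 35, 53, 31, 33, 12, 10, 30, 42, 6]
  25 vs larger child 56 at index 1, swap → [56, 25, 36, 35, 53, 31, 33, 12, 10, 30, 42, 6]
  25 vs larger child 53 at index 4, swap → [56, 53, 36, 35, 25, 31, 33, 12, 10, 30, 42, 6]
  25 vs larger child 42 at index 10, swap → [56, 53, 36, 35, 42, 31, 33, 12, 10, 30, 25, 6]
extract-max #2 returns 56:
  remove root 56; move last element 6 to root → [6, 53, 36, 35, 42, 31, 33, 12, 10, 30, 25]
  6 vs larger child 53 at index 1, swap → [53, 6, 36, 35, 42, 31, 33, 12, 10, 30, 25]
  6 vs larger child 42 at index 4, swap → [53, 42, 36, 35, 6, 31, 33, 12, 10, 30, 25]
  6 vs larger child 30 at index 9, swap → [53, 42, 36, 35, 30, 31, 33, 12, 10, 6, 25]
extract-max #3 returns 53:
  remove root 53; move last element 25 to root → [25, 42, 36, 35, 30, 31, 33, 12, 10, 6]
  25 vs larger child 42 at index 1, swap → [42, 25, 36, 35, 30, 31, 33, 12, 10, 6]
  25 vs larger child 35 at index 3, swap → [42, 35, 36, 25, 30, 31, 33, 12, 10, 6]
extract-max #4 returns 42:
  remove root 42; move last element 6 to root → [6, 35, 36, 25, 30, 31, 33, 12, 10]
  6 vs larger child 36 at index 2, swap → [36, 35, 6, 25, 30, 31, 33, 12, 10]
  6 vs larger child 33 at index 6, swap → [36, 35, 33, 25, 30, 31, 6, 12, 10]

[36, 35, 33, 25, 30, 31, 6, 12, 10]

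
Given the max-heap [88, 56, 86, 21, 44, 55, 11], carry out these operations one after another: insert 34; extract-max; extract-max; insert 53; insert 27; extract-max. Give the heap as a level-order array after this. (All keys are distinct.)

insert 34:
  append 34 at index 7 → [88, 56, 86, 21, 44, 55, 11, 34]
  34 > parent 21 at index 3, swap → [88, 56, 86, 34, 44, 55, 11, 21]
extract-max → returns 88:
  remove root 88; move last element 21 to root → [21, 56, 86, 34, 44, 55, 11]
  21 vs larger child 86 at index 2, swap → [86, 56, 21, 34, 44, 55, 11]
  21 vs larger child 55 at index 5, swap → [86, 56, 55, 34, 44, 21, 11]
extract-max → returns 86:
  remove root 86; move last element 11 to root → [11, 56, 55, 34, 44, 21]
  11 vs larger child 56 at index 1, swap → [56, 11, 55, 34, 44, 21]
  11 vs larger child 44 at index 4, swap → [56, 44, 55, 34, 11, 21]
insert 53:
  append 53 at index 6 → [56, 44, 55, 34, 11, 21, 53] (no swap needed)
insert 27:
  append 27 at index 7 → [56, 44, 55, 34, 11, 21, 53, 27] (no swap needed)
extract-max → returns 56:
  remove root 56; move last element 27 to root → [27, 44, 55, 34, 11, 21, 53]
  27 vs larger child 55 at index 2, swap → [55, 44, 27, 34, 11, 21, 53]
  27 vs larger child 53 at index 6, swap → [55, 44, 53, 34, 11, 21, 27]

[55, 44, 53, 34, 11, 21, 27]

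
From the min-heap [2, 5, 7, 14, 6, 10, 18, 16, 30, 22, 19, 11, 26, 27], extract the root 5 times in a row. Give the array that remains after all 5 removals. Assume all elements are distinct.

extract-min #1 returns 2:
  remove root 2; move last element 27 to root → [27, 5, 7, 14, 6, 10, 18, 16, 30, 22, 19, 11, 26]
  27 vs smaller child 5 at index 1, swap → [5, 27, 7, 14, 6, 10, 18, 16, 30, 22, 19, 11, 26]
  27 vs smaller child 6 at index 4, swap → [5, 6, 7, 14, 27, 10, 18, 16, 30, 22, 19, 11, 26]
  27 vs smaller child 19 at index 10, swap → [5, 6, 7, 14, 19, 10, 18, 16, 30, 22, 27, 11, 26]
extract-min #2 returns 5:
  remove root 5; move last element 26 to root → [26, 6, 7, 14, 19, 10, 18, 16, 30, 22, 27, 11]
  26 vs smaller child 6 at index 1, swap → [6, 26, 7, 14, 19, 10, 18, 16, 30, 22, 27, 11]
  26 vs smaller child 14 at index 3, swap → [6, 14, 7, 26, 19, 10, 18, 16, 30, 22, 27, 11]
  26 vs smaller child 16 at index 7, swap → [6, 14, 7, 16, 19, 10, 18, 26, 30, 22, 27, 11]
extract-min #3 returns 6:
  remove root 6; move last element 11 to root → [11, 14, 7, 16, 19, 10, 18, 26, 30, 22, 27]
  11 vs smaller child 7 at index 2, swap → [7, 14, 11, 16, 19, 10, 18, 26, 30, 22, 27]
  11 vs smaller child 10 at index 5, swap → [7, 14, 10, 16, 19, 11, 18, 26, 30, 22, 27]
extract-min #4 returns 7:
  remove root 7; move last element 27 to root → [27, 14, 10, 16, 19, 11, 18, 26, 30, 22]
  27 vs smaller child 10 at index 2, swap → [10, 14, 27, 16, 19, 11, 18, 26, 30, 22]
  27 vs smaller child 11 at index 5, swap → [10, 14, 11, 16, 19, 27, 18, 26, 30, 22]
extract-min #5 returns 10:
  remove root 10; move last element 22 to root → [22, 14, 11, 16, 19, 27, 18, 26, 30]
  22 vs smaller child 11 at index 2, swap → [11, 14, 22, 16, 19, 27, 18, 26, 30]
  22 vs smaller child 18 at index 6, swap → [11, 14, 18, 16, 19, 27, 22, 26, 30]

[11, 14, 18, 16, 19, 27, 22, 26, 30]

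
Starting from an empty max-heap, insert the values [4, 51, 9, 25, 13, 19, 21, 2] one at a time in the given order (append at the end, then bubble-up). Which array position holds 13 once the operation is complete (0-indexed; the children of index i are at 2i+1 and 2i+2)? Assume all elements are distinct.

4

Insert 4:
  append 4 at index 0 → [4] (no swap needed)
Insert 51:
  append 51 at index 1 → [4, 51]
  51 > parent 4 at index 0, swap → [51, 4]
Insert 9:
  append 9 at index 2 → [51, 4, 9] (no swap needed)
Insert 25:
  append 25 at index 3 → [51, 4, 9, 25]
  25 > parent 4 at index 1, swap → [51, 25, 9, 4]
Insert 13:
  append 13 at index 4 → [51, 25, 9, 4, 13] (no swap needed)
Insert 19:
  append 19 at index 5 → [51, 25, 9, 4, 13, 19]
  19 > parent 9 at index 2, swap → [51, 25, 19, 4, 13, 9]
Insert 21:
  append 21 at index 6 → [51, 25, 19, 4, 13, 9, 21]
  21 > parent 19 at index 2, swap → [51, 25, 21, 4, 13, 9, 19]
Insert 2:
  append 2 at index 7 → [51, 25, 21, 4, 13, 9, 19, 2] (no swap needed)
resulting array: [51, 25, 21, 4, 13, 9, 19, 2]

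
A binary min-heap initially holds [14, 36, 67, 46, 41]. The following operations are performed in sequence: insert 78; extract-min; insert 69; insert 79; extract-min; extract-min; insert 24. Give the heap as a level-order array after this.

insert 78:
  append 78 at index 5 → [14, 36, 67, 46, 41, 78] (no swap needed)
extract-min → returns 14:
  remove root 14; move last element 78 to root → [78, 36, 67, 46, 41]
  78 vs smaller child 36 at index 1, swap → [36, 78, 67, 46, 41]
  78 vs smaller child 41 at index 4, swap → [36, 41, 67, 46, 78]
insert 69:
  append 69 at index 5 → [36, 41, 67, 46, 78, 69] (no swap needed)
insert 79:
  append 79 at index 6 → [36, 41, 67, 46, 78, 69, 79] (no swap needed)
extract-min → returns 36:
  remove root 36; move last element 79 to root → [79, 41, 67, 46, 78, 69]
  79 vs smaller child 41 at index 1, swap → [41, 79, 67, 46, 78, 69]
  79 vs smaller child 46 at index 3, swap → [41, 46, 67, 79, 78, 69]
extract-min → returns 41:
  remove root 41; move last element 69 to root → [69, 46, 67, 79, 78]
  69 vs smaller child 46 at index 1, swap → [46, 69, 67, 79, 78]
insert 24:
  append 24 at index 5 → [46, 69, 67, 79, 78, 24]
  24 < parent 67 at index 2, swap → [46, 69, 24, 79, 78, 67]
  24 < parent 46 at index 0, swap → [24, 69, 46, 79, 78, 67]

[24, 69, 46, 79, 78, 67]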